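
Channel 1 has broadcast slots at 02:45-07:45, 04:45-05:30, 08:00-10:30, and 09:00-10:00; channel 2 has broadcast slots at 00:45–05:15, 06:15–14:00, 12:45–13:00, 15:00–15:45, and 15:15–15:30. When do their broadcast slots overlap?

02:45–05:15, 06:15–07:45, 08:00–10:30

First set merges to 02:45–07:45, 08:00–10:30.
Second set merges to 00:45–05:15, 06:15–14:00, 15:00–15:45.
02:45–07:45 ∩ B → 02:45–05:15, 06:15–07:45.
08:00–10:30 ∩ B → 08:00–10:30.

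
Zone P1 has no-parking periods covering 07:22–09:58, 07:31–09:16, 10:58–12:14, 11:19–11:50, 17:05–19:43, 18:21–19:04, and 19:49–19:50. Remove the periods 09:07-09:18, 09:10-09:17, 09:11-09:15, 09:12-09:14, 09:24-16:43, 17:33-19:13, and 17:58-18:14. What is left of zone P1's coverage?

07:22-09:07, 09:18-09:24, 17:05-17:33, 19:13-19:43, 19:49-19:50

A, merged: 07:22-09:58, 10:58-12:14, 17:05-19:43, 19:49-19:50.
B, merged: 09:07-09:18, 09:24-16:43, 17:33-19:13.
07:22-09:58 \ B = 07:22-09:07, 09:18-09:24.
10:58-12:14: entirely removed.
17:05-19:43 \ B = 17:05-17:33, 19:13-19:43.
19:49-19:50: nothing removed.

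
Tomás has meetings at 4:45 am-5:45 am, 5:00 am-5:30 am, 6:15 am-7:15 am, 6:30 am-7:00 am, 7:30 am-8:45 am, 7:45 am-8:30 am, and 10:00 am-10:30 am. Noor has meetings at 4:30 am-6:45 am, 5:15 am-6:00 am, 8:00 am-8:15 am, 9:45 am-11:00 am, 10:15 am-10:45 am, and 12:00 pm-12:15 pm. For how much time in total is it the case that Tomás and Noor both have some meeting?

A, merged: 4:45 am–5:45 am, 6:15 am–7:15 am, 7:30 am–8:45 am, 10:00 am–10:30 am.
B, merged: 4:30 am–6:45 am, 8:00 am–8:15 am, 9:45 am–11:00 am, 12:00 pm–12:15 pm.
A ∩ B = 4:45 am–5:45 am, 6:15 am–6:45 am, 8:00 am–8:15 am, 10:00 am–10:30 am.
Total: 1 h + 30 min + 15 min + 30 min = 2 h 15 min.

2 h 15 min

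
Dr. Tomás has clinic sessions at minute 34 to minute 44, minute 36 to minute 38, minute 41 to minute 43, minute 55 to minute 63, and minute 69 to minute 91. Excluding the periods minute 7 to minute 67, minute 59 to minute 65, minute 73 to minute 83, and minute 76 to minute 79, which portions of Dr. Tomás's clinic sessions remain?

minute 69 to minute 73, minute 83 to minute 91

First set merges to minute 34 to minute 44, minute 55 to minute 63, minute 69 to minute 91.
Second set merges to minute 7 to minute 67, minute 73 to minute 83.
minute 34 to minute 44: entirely removed.
minute 55 to minute 63: entirely removed.
minute 69 to minute 91 \ B = minute 69 to minute 73, minute 83 to minute 91.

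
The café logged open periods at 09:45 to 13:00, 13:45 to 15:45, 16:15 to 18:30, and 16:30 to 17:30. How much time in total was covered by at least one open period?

Merged: 09:45–13:00, 13:45–15:45, 16:15–18:30.
Lengths: 3 h 15 min + 2 h + 2 h 15 min = 7 h 30 min.

7 h 30 min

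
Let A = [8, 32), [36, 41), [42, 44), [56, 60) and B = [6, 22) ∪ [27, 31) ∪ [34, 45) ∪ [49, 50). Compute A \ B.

[8, 32) with B removed leaves [22, 27), [31, 32).
[36, 41) lies entirely inside B → drops out.
[42, 44) lies entirely inside B → drops out.
[56, 60) is untouched.

[22, 27) ∪ [31, 32) ∪ [56, 60)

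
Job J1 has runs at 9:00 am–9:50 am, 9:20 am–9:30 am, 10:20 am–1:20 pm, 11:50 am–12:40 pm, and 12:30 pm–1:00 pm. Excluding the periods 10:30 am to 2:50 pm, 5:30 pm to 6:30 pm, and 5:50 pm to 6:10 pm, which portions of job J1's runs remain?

First set merges to 9:00 am–9:50 am, 10:20 am–1:20 pm.
Second set merges to 10:30 am–2:50 pm, 5:30 pm–6:30 pm.
9:00 am–9:50 am: no B overlap → unchanged.
10:20 am–1:20 pm minus B → 10:20 am–10:30 am.

9:00 am–9:50 am, 10:20 am–10:30 am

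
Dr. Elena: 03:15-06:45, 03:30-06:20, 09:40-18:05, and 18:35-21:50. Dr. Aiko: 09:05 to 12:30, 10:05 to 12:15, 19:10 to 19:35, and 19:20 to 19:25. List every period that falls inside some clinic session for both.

09:40-12:30, 19:10-19:35

First set merges to 03:15-06:45, 09:40-18:05, 18:35-21:50.
Second set merges to 09:05-12:30, 19:10-19:35.
03:15-06:45 falls entirely outside B.
09:40-18:05 overlaps B on 09:40-12:30.
18:35-21:50 overlaps B on 19:10-19:35.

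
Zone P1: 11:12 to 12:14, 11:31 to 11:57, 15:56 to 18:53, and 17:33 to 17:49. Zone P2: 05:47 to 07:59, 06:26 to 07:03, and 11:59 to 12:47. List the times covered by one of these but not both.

05:47–07:59, 11:12–11:59, 12:14–12:47, 15:56–18:53

Merge the first list: 11:12–12:14, 15:56–18:53.
Merge the second list: 05:47–07:59, 11:59–12:47.
Only in the first: 11:12–11:59, 15:56–18:53.
Only in the second: 05:47–07:59, 12:14–12:47.
Together these are the periods covered by exactly one.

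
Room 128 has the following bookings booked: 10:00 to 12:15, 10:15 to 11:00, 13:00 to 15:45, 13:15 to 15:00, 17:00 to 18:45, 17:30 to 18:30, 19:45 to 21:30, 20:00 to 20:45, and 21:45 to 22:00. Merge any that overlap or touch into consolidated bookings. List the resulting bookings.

10:00-12:15, 13:00-15:45, 17:00-18:45, 19:45-21:30, 21:45-22:00

10:15-11:00 overlaps/touches 10:00-12:15 → extend to 10:00-12:15.
13:00-15:45 is disjoint → start new block.
13:15-15:00 overlaps/touches 13:00-15:45 → extend to 13:00-15:45.
17:00-18:45 is disjoint → start new block.
17:30-18:30 overlaps/touches 17:00-18:45 → extend to 17:00-18:45.
19:45-21:30 is disjoint → start new block.
20:00-20:45 overlaps/touches 19:45-21:30 → extend to 19:45-21:30.
21:45-22:00 is disjoint → start new block.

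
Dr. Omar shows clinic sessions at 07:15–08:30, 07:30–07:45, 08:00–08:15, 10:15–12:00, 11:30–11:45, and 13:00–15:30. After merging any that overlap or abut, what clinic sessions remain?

07:30-07:45 overlaps/touches 07:15-08:30 → extend to 07:15-08:30.
08:00-08:15 overlaps/touches 07:15-08:30 → extend to 07:15-08:30.
10:15-12:00 is disjoint → start new block.
11:30-11:45 overlaps/touches 10:15-12:00 → extend to 10:15-12:00.
13:00-15:30 is disjoint → start new block.

07:15-08:30, 10:15-12:00, 13:00-15:30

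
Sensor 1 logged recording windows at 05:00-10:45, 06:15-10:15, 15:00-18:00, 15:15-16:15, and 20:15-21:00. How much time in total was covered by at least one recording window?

9 h 30 min

Merged: 05:00-10:45, 15:00-18:00, 20:15-21:00.
Lengths: 5 h 45 min + 3 h + 45 min = 9 h 30 min.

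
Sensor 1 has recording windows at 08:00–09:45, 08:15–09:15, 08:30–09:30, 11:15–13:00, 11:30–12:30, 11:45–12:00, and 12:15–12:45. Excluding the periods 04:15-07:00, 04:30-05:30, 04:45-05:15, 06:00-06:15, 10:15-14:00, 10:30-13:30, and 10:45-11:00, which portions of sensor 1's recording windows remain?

First set merges to 08:00–09:45, 11:15–13:00.
Second set merges to 04:15–07:00, 10:15–14:00.
08:00–09:45: nothing removed.
11:15–13:00: entirely removed.

08:00–09:45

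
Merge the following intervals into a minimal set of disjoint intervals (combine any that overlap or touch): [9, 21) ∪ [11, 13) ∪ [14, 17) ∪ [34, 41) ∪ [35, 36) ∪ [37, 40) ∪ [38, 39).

[9, 21) ∪ [34, 41)

[11, 13) overlaps/touches [9, 21) → extend to [9, 21).
[14, 17) overlaps/touches [9, 21) → extend to [9, 21).
[34, 41) is disjoint → start new block.
[35, 36) overlaps/touches [34, 41) → extend to [34, 41).
[37, 40) overlaps/touches [34, 41) → extend to [34, 41).
[38, 39) overlaps/touches [34, 41) → extend to [34, 41).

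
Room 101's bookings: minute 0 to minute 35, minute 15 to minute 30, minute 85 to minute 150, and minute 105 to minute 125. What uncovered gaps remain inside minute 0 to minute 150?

minute 35 to minute 85

The merged coverage is minute 0 to minute 35, minute 85 to minute 150.
Complement within minute 0 to minute 150: minute 35 to minute 85.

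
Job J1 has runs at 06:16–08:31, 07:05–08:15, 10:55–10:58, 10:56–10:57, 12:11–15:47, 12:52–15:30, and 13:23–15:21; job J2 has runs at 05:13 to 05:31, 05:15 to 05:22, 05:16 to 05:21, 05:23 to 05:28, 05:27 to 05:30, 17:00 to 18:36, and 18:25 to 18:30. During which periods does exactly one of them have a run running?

First set merges to 06:16-08:31, 10:55-10:58, 12:11-15:47.
Second set merges to 05:13-05:31, 17:00-18:36.
A \ B = 06:16-08:31, 10:55-10:58, 12:11-15:47.
B \ A = 05:13-05:31, 17:00-18:36.
Union of the two gives the symmetric difference.

05:13-05:31, 06:16-08:31, 10:55-10:58, 12:11-15:47, 17:00-18:36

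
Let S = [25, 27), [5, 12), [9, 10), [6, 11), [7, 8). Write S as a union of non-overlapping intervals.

Sort by start: [5, 12), [6, 11), [7, 8), [9, 10), [25, 27).
[6, 11) overlaps/touches [5, 12) → extend to [5, 12).
[7, 8) overlaps/touches [5, 12) → extend to [5, 12).
[9, 10) overlaps/touches [5, 12) → extend to [5, 12).
[25, 27) is disjoint → start new block.

[5, 12) ∪ [25, 27)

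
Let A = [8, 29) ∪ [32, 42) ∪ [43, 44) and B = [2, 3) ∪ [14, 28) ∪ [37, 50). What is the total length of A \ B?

A \ B = [8, 14), [28, 29), [32, 37).
Total: 6 + 1 + 5 = 12.

12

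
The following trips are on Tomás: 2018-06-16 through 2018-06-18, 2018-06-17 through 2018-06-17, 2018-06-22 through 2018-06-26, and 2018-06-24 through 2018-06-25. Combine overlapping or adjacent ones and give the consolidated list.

2018-06-16 through 2018-06-18, 2018-06-22 through 2018-06-26

2018-06-17 through 2018-06-17 overlaps/touches 2018-06-16 through 2018-06-18 → extend to 2018-06-16 through 2018-06-18.
2018-06-22 through 2018-06-26 is disjoint → start new block.
2018-06-24 through 2018-06-25 overlaps/touches 2018-06-22 through 2018-06-26 → extend to 2018-06-22 through 2018-06-26.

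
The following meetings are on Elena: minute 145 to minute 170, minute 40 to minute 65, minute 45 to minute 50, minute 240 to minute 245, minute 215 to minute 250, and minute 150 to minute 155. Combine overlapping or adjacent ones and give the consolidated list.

Sort by start: minute 40 to minute 65, minute 45 to minute 50, minute 145 to minute 170, minute 150 to minute 155, minute 215 to minute 250, minute 240 to minute 245.
minute 45 to minute 50 overlaps/touches minute 40 to minute 65 → extend to minute 40 to minute 65.
minute 145 to minute 170 is disjoint → start new block.
minute 150 to minute 155 overlaps/touches minute 145 to minute 170 → extend to minute 145 to minute 170.
minute 215 to minute 250 is disjoint → start new block.
minute 240 to minute 245 overlaps/touches minute 215 to minute 250 → extend to minute 215 to minute 250.

minute 40 to minute 65, minute 145 to minute 170, minute 215 to minute 250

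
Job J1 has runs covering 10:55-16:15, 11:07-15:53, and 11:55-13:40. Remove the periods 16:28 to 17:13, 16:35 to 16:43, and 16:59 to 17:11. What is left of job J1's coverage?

10:55–16:15

First set merges to 10:55–16:15.
Second set merges to 16:28–17:13.
10:55–16:15: no B overlap → unchanged.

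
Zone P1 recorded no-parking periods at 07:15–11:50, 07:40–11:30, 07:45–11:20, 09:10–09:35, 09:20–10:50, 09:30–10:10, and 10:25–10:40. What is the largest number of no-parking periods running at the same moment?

At 09:30, 6 of the intervals are simultaneously active.
No point has more.

6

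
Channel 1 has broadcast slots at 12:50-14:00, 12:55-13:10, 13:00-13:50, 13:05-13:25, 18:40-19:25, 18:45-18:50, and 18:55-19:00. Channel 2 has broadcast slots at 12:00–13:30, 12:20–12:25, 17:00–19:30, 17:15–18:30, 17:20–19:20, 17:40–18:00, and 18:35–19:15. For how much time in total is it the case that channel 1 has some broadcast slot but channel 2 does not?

A, merged: 12:50–14:00, 18:40–19:25.
B, merged: 12:00–13:30, 17:00–19:30.
A \ B = 13:30–14:00.
Total: 30 min.

30 min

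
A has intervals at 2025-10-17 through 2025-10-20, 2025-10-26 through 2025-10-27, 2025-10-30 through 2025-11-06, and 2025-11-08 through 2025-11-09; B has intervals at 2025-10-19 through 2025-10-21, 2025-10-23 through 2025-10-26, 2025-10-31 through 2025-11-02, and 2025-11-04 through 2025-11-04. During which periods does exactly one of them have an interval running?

2025-10-17 through 2025-10-18, 2025-10-21 through 2025-10-21, 2025-10-23 through 2025-10-25, 2025-10-27 through 2025-10-27, 2025-10-30 through 2025-10-30, 2025-11-03 through 2025-11-03, 2025-11-05 through 2025-11-06, 2025-11-08 through 2025-11-09

A \ B = 2025-10-17 through 2025-10-18, 2025-10-27 through 2025-10-27, 2025-10-30 through 2025-10-30, 2025-11-03 through 2025-11-03, 2025-11-05 through 2025-11-06, 2025-11-08 through 2025-11-09.
B \ A = 2025-10-21 through 2025-10-21, 2025-10-23 through 2025-10-25.
Union of the two gives the symmetric difference.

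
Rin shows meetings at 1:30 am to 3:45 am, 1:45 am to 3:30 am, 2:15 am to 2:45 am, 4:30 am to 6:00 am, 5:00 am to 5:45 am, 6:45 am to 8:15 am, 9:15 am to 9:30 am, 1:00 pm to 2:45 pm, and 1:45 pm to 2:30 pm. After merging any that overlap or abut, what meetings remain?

1:30 am–3:45 am, 4:30 am–6:00 am, 6:45 am–8:15 am, 9:15 am–9:30 am, 1:00 pm–2:45 pm

1:45 am–3:30 am overlaps/touches 1:30 am–3:45 am → extend to 1:30 am–3:45 am.
2:15 am–2:45 am overlaps/touches 1:30 am–3:45 am → extend to 1:30 am–3:45 am.
4:30 am–6:00 am is disjoint → start new block.
5:00 am–5:45 am overlaps/touches 4:30 am–6:00 am → extend to 4:30 am–6:00 am.
6:45 am–8:15 am is disjoint → start new block.
9:15 am–9:30 am is disjoint → start new block.
1:00 pm–2:45 pm is disjoint → start new block.
1:45 pm–2:30 pm overlaps/touches 1:00 pm–2:45 pm → extend to 1:00 pm–2:45 pm.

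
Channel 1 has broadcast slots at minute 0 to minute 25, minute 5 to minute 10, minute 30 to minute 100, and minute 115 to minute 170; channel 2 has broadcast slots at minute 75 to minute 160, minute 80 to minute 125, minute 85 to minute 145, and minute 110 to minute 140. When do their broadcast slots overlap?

minute 75 to minute 100, minute 115 to minute 160

Merge the first list: minute 0 to minute 25, minute 30 to minute 100, minute 115 to minute 170.
Merge the second list: minute 75 to minute 160.
minute 0 to minute 25 meets no B interval.
minute 30 to minute 100 ∩ B → minute 75 to minute 100.
minute 115 to minute 170 ∩ B → minute 115 to minute 160.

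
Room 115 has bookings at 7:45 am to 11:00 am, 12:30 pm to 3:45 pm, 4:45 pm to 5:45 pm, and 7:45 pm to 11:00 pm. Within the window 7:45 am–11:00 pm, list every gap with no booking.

11:00 am–12:30 pm, 3:45 pm–4:45 pm, 5:45 pm–7:45 pm

Covered (merged): 7:45 am–11:00 am, 12:30 pm–3:45 pm, 4:45 pm–5:45 pm, 7:45 pm–11:00 pm.
Gaps within 7:45 am–11:00 pm: 11:00 am–12:30 pm, 3:45 pm–4:45 pm, 5:45 pm–7:45 pm.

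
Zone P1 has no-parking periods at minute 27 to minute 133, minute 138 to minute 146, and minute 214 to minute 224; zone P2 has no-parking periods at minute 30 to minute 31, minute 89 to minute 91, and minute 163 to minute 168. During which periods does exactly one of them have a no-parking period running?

minute 27 to minute 30, minute 31 to minute 89, minute 91 to minute 133, minute 138 to minute 146, minute 163 to minute 168, minute 214 to minute 224

A but not B: minute 27 to minute 30, minute 31 to minute 89, minute 91 to minute 133, minute 138 to minute 146, minute 214 to minute 224.
B but not A: minute 163 to minute 168.
Combining gives A △ B.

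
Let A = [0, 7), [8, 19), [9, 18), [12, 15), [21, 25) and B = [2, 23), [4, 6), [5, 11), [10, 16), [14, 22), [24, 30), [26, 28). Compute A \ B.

First set merges to [0, 7), [8, 19), [21, 25).
Second set merges to [2, 23), [24, 30).
[0, 7) \ B = [0, 2).
[8, 19): entirely removed.
[21, 25) \ B = [23, 24).

[0, 2) ∪ [23, 24)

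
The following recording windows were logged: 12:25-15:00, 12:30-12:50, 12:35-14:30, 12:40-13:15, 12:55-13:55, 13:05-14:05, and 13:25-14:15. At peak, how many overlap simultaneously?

At 13:05, 5 of the intervals are simultaneously active.
No point has more.

5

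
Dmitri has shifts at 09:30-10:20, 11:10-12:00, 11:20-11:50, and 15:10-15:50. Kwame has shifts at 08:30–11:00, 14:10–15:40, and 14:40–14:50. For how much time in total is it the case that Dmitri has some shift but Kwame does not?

1 h

A, merged: 09:30-10:20, 11:10-12:00, 15:10-15:50.
B, merged: 08:30-11:00, 14:10-15:40.
A \ B = 11:10-12:00, 15:40-15:50.
Total: 50 min + 10 min = 1 h.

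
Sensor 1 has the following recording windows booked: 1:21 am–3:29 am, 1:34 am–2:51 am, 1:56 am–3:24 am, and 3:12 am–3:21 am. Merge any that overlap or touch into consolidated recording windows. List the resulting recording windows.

1:21 am-3:29 am

1:34 am-2:51 am overlaps/touches 1:21 am-3:29 am → extend to 1:21 am-3:29 am.
1:56 am-3:24 am overlaps/touches 1:21 am-3:29 am → extend to 1:21 am-3:29 am.
3:12 am-3:21 am overlaps/touches 1:21 am-3:29 am → extend to 1:21 am-3:29 am.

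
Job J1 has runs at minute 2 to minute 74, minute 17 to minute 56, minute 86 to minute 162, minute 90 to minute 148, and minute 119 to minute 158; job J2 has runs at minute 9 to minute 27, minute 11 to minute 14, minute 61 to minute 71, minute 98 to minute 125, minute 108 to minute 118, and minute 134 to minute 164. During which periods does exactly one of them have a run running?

minute 2 to minute 9, minute 27 to minute 61, minute 71 to minute 74, minute 86 to minute 98, minute 125 to minute 134, minute 162 to minute 164

Merge the first list: minute 2 to minute 74, minute 86 to minute 162.
Merge the second list: minute 9 to minute 27, minute 61 to minute 71, minute 98 to minute 125, minute 134 to minute 164.
A \ B = minute 2 to minute 9, minute 27 to minute 61, minute 71 to minute 74, minute 86 to minute 98, minute 125 to minute 134.
B \ A = minute 162 to minute 164.
Union of the two gives the symmetric difference.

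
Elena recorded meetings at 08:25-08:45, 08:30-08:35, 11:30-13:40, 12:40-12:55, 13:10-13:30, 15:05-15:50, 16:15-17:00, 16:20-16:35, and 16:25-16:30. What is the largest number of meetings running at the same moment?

Sweep endpoints in order; track running count of active intervals.
Peak of 3 reached at 16:25.

3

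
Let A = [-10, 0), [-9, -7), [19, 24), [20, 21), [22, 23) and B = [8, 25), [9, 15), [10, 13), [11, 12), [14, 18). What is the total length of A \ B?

10

Merge the first list: [-10, 0), [19, 24).
Merge the second list: [8, 25).
A \ B = [-10, 0).
Total: 10.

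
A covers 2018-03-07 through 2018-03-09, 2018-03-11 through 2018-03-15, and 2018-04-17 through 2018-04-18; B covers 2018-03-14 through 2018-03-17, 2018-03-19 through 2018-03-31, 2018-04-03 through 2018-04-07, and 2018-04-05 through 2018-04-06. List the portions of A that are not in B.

2018-03-07 through 2018-03-09, 2018-03-11 through 2018-03-13, 2018-04-17 through 2018-04-18

Second set merges to 2018-03-14 through 2018-03-17, 2018-03-19 through 2018-03-31, 2018-04-03 through 2018-04-07.
2018-03-07 through 2018-03-09: nothing removed.
2018-03-11 through 2018-03-15 \ B = 2018-03-11 through 2018-03-13.
2018-04-17 through 2018-04-18: nothing removed.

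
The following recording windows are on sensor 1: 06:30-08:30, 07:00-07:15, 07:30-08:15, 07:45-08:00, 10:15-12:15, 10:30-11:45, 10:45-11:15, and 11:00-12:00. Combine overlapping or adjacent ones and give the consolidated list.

07:00–07:15 overlaps/touches 06:30–08:30 → extend to 06:30–08:30.
07:30–08:15 overlaps/touches 06:30–08:30 → extend to 06:30–08:30.
07:45–08:00 overlaps/touches 06:30–08:30 → extend to 06:30–08:30.
10:15–12:15 is disjoint → start new block.
10:30–11:45 overlaps/touches 10:15–12:15 → extend to 10:15–12:15.
10:45–11:15 overlaps/touches 10:15–12:15 → extend to 10:15–12:15.
11:00–12:00 overlaps/touches 10:15–12:15 → extend to 10:15–12:15.

06:30–08:30, 10:15–12:15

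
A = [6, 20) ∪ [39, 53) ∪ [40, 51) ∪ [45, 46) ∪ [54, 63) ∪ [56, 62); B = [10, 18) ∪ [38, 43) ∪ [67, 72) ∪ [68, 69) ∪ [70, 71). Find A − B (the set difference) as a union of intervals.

A, merged: [6, 20), [39, 53), [54, 63).
B, merged: [10, 18), [38, 43), [67, 72).
[6, 20) with B removed leaves [6, 10), [18, 20).
[39, 53) with B removed leaves [43, 53).
[54, 63) is untouched.

[6, 10) ∪ [18, 20) ∪ [43, 53) ∪ [54, 63)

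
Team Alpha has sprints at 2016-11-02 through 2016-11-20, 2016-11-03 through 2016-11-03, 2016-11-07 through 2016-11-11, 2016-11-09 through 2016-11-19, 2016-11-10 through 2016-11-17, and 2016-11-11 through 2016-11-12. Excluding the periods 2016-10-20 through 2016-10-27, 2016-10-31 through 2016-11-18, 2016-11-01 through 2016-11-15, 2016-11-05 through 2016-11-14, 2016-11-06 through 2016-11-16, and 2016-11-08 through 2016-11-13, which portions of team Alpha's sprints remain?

2016-11-19 through 2016-11-20

A, merged: 2016-11-02 through 2016-11-20.
B, merged: 2016-10-20 through 2016-10-27, 2016-10-31 through 2016-11-18.
2016-11-02 through 2016-11-20 minus B → 2016-11-19 through 2016-11-20.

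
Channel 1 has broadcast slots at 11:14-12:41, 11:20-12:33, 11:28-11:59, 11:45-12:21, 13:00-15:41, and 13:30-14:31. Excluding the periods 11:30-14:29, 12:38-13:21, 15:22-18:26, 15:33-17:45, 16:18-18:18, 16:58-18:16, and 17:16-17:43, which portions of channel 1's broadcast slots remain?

First set merges to 11:14-12:41, 13:00-15:41.
Second set merges to 11:30-14:29, 15:22-18:26.
11:14-12:41 with B removed leaves 11:14-11:30.
13:00-15:41 with B removed leaves 14:29-15:22.

11:14-11:30, 14:29-15:22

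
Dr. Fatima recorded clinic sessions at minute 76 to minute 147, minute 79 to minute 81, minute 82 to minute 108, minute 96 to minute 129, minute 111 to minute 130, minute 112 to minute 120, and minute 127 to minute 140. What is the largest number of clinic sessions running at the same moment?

At minute 112, 4 of the intervals are simultaneously active.
No point has more.

4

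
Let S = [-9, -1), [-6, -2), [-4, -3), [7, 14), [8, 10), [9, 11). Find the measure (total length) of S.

15

Merged: [-9, -1), [7, 14).
Lengths: 8 + 7 = 15.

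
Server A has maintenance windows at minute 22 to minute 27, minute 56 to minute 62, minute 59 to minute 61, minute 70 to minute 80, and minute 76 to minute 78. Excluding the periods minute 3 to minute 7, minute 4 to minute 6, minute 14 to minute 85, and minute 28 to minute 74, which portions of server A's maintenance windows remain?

A, merged: minute 22 to minute 27, minute 56 to minute 62, minute 70 to minute 80.
B, merged: minute 3 to minute 7, minute 14 to minute 85.
minute 22 to minute 27 lies entirely inside B → drops out.
minute 56 to minute 62 lies entirely inside B → drops out.
minute 70 to minute 80 lies entirely inside B → drops out.

none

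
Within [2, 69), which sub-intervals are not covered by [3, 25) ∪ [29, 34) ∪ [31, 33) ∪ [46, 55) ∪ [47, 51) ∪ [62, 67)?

[2, 3) ∪ [25, 29) ∪ [34, 46) ∪ [55, 62) ∪ [67, 69)

After merging, the occupied span is [3, 25), [29, 34), [46, 55), [62, 67).
Gaps within [2, 69): [2, 3), [25, 29), [34, 46), [55, 62), [67, 69).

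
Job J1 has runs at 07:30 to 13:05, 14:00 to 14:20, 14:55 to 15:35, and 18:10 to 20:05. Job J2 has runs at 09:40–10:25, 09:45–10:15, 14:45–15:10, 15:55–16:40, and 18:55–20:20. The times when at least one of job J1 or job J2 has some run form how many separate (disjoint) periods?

5

B, merged: 09:40–10:25, 14:45–15:10, 15:55–16:40, 18:55–20:20.
A ∪ B = 07:30–13:05, 14:00–14:20, 14:45–15:35, 15:55–16:40, 18:10–20:20.
That is 5 disjoint pieces.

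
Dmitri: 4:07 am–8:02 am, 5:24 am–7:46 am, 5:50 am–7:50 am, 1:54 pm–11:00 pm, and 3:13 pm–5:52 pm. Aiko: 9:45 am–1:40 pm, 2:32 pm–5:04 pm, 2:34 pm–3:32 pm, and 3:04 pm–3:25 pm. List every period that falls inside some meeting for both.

First set merges to 4:07 am–8:02 am, 1:54 pm–11:00 pm.
Second set merges to 9:45 am–1:40 pm, 2:32 pm–5:04 pm.
4:07 am–8:02 am: no overlap with the second set.
1:54 pm–11:00 pm meets the second set on 2:32 pm–5:04 pm.

2:32 pm–5:04 pm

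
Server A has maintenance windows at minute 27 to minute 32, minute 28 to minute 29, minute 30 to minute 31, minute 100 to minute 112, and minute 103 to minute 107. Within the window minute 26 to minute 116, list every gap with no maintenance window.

After merging, the occupied span is minute 27 to minute 32, minute 100 to minute 112.
Complement within minute 26 to minute 116: minute 26 to minute 27, minute 32 to minute 100, minute 112 to minute 116.

minute 26 to minute 27, minute 32 to minute 100, minute 112 to minute 116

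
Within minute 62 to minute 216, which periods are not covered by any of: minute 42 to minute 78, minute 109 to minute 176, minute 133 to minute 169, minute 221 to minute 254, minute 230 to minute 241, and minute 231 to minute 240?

minute 78 to minute 109, minute 176 to minute 216

After merging, the occupied span is minute 42 to minute 78, minute 109 to minute 176, minute 221 to minute 254.
Gaps within minute 62 to minute 216: minute 78 to minute 109, minute 176 to minute 216.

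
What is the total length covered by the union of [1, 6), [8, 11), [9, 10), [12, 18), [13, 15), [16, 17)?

14

Merged: [1, 6), [8, 11), [12, 18).
Lengths: 5 + 3 + 6 = 14.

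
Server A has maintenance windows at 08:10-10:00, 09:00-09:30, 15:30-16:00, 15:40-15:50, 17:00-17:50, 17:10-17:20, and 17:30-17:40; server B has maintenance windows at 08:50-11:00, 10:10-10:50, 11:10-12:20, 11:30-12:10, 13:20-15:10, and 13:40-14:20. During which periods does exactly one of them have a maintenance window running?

First set merges to 08:10–10:00, 15:30–16:00, 17:00–17:50.
Second set merges to 08:50–11:00, 11:10–12:20, 13:20–15:10.
A \ B = 08:10–08:50, 15:30–16:00, 17:00–17:50.
B \ A = 10:00–11:00, 11:10–12:20, 13:20–15:10.
Union of the two gives the symmetric difference.

08:10–08:50, 10:00–11:00, 11:10–12:20, 13:20–15:10, 15:30–16:00, 17:00–17:50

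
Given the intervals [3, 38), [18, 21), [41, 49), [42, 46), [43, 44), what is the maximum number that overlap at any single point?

3

At 43, 3 of the intervals are simultaneously active.
No point has more.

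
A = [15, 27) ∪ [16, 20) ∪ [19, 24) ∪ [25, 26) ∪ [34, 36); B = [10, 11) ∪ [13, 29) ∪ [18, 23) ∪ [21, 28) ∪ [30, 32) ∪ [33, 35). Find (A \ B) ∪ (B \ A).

First set merges to [15, 27), [34, 36).
Second set merges to [10, 11), [13, 29), [30, 32), [33, 35).
Only in the first: [35, 36).
Only in the second: [10, 11), [13, 15), [27, 29), [30, 32), [33, 34).
Together these are the periods covered by exactly one.

[10, 11) ∪ [13, 15) ∪ [27, 29) ∪ [30, 32) ∪ [33, 34) ∪ [35, 36)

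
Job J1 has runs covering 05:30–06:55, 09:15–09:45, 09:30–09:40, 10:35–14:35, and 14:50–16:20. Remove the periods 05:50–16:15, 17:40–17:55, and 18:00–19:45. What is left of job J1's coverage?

05:30-05:50, 16:15-16:20

Merge the first list: 05:30-06:55, 09:15-09:45, 10:35-14:35, 14:50-16:20.
05:30-06:55 with B removed leaves 05:30-05:50.
09:15-09:45 lies entirely inside B → drops out.
10:35-14:35 lies entirely inside B → drops out.
14:50-16:20 with B removed leaves 16:15-16:20.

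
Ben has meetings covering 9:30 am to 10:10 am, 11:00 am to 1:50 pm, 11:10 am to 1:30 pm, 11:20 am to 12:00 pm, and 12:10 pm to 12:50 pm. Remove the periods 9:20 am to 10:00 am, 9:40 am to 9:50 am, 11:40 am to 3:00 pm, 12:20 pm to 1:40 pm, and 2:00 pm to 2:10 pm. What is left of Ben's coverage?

10:00 am–10:10 am, 11:00 am–11:40 am

Merge the first list: 9:30 am–10:10 am, 11:00 am–1:50 pm.
Merge the second list: 9:20 am–10:00 am, 11:40 am–3:00 pm.
9:30 am–10:10 am with B removed leaves 10:00 am–10:10 am.
11:00 am–1:50 pm with B removed leaves 11:00 am–11:40 am.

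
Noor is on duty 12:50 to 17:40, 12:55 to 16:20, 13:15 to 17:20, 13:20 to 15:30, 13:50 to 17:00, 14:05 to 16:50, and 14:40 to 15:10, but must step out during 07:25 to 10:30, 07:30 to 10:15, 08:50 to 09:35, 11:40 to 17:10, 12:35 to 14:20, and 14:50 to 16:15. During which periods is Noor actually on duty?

First set merges to 12:50-17:40.
Second set merges to 07:25-10:30, 11:40-17:10.
12:50-17:40 \ B = 17:10-17:40.

17:10-17:40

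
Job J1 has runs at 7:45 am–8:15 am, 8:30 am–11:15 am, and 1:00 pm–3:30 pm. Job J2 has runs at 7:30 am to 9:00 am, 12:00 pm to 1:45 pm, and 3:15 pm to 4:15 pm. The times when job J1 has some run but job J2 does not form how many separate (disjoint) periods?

A \ B = 9:00 am–11:15 am, 1:45 pm–3:15 pm.
That is 2 disjoint pieces.

2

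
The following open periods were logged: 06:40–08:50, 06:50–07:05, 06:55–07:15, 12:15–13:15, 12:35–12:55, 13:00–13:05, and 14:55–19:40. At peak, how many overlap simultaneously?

Sweep endpoints in order; track running count of active intervals.
Peak of 3 reached at 06:55.

3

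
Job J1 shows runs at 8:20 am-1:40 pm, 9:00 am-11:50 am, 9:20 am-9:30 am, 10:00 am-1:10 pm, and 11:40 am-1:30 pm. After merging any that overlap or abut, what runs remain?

9:00 am-11:50 am overlaps/touches 8:20 am-1:40 pm → extend to 8:20 am-1:40 pm.
9:20 am-9:30 am overlaps/touches 8:20 am-1:40 pm → extend to 8:20 am-1:40 pm.
10:00 am-1:10 pm overlaps/touches 8:20 am-1:40 pm → extend to 8:20 am-1:40 pm.
11:40 am-1:30 pm overlaps/touches 8:20 am-1:40 pm → extend to 8:20 am-1:40 pm.

8:20 am-1:40 pm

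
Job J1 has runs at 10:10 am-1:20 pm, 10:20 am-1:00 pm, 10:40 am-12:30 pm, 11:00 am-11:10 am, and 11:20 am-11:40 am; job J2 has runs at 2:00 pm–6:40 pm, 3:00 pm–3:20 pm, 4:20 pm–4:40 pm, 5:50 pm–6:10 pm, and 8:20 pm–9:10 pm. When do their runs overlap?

First set merges to 10:10 am-1:20 pm.
Second set merges to 2:00 pm-6:40 pm, 8:20 pm-9:10 pm.
10:10 am-1:20 pm falls entirely outside B.
No overlap.

none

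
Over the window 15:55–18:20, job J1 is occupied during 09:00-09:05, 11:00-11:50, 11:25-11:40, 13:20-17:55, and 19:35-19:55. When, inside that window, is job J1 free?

The merged coverage is 09:00–09:05, 11:00–11:50, 13:20–17:55, 19:35–19:55.
Complement within 15:55–18:20: 17:55–18:20.

17:55–18:20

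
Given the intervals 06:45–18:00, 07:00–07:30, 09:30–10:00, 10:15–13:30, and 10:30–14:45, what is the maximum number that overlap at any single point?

Sweep endpoints in order; track running count of active intervals.
Peak of 3 reached at 10:30.

3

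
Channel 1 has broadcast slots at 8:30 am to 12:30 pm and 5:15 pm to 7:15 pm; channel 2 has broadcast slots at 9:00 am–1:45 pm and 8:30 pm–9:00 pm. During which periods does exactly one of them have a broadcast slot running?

8:30 am–9:00 am, 12:30 pm–1:45 pm, 5:15 pm–7:15 pm, 8:30 pm–9:00 pm

Only in the first: 8:30 am–9:00 am, 5:15 pm–7:15 pm.
Only in the second: 12:30 pm–1:45 pm, 8:30 pm–9:00 pm.
Together these are the periods covered by exactly one.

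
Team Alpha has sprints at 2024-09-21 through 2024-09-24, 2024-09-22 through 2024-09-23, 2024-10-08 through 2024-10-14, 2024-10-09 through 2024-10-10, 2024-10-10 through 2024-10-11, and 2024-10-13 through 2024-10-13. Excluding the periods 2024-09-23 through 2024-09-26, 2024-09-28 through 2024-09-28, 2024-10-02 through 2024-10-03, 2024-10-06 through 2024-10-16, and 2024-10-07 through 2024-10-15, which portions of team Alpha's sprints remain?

Merge the first list: 2024-09-21 through 2024-09-24, 2024-10-08 through 2024-10-14.
Merge the second list: 2024-09-23 through 2024-09-26, 2024-09-28 through 2024-09-28, 2024-10-02 through 2024-10-03, 2024-10-06 through 2024-10-16.
2024-09-21 through 2024-09-24 minus B → 2024-09-21 through 2024-09-22.
2024-10-08 through 2024-10-14: fully covered by B → removed.

2024-09-21 through 2024-09-22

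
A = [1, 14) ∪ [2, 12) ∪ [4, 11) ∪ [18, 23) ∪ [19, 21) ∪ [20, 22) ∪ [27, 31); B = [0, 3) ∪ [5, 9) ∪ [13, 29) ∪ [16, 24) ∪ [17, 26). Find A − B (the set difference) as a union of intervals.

[3, 5) ∪ [9, 13) ∪ [29, 31)

A, merged: [1, 14), [18, 23), [27, 31).
B, merged: [0, 3), [5, 9), [13, 29).
[1, 14) minus B → [3, 5), [9, 13).
[18, 23): fully covered by B → removed.
[27, 31) minus B → [29, 31).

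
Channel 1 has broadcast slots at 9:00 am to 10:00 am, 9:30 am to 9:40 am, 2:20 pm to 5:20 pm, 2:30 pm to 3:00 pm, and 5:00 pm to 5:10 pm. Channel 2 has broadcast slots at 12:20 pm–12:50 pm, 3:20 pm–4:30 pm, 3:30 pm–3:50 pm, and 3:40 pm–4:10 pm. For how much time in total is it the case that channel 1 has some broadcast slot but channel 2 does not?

Merge the first list: 9:00 am–10:00 am, 2:20 pm–5:20 pm.
Merge the second list: 12:20 pm–12:50 pm, 3:20 pm–4:30 pm.
A \ B = 9:00 am–10:00 am, 2:20 pm–3:20 pm, 4:30 pm–5:20 pm.
Total: 1 h + 1 h + 50 min = 2 h 50 min.

2 h 50 min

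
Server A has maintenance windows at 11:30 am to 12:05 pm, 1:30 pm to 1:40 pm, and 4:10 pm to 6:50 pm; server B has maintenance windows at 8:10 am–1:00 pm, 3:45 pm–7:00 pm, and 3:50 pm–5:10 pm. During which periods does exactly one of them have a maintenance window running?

8:10 am–11:30 am, 12:05 pm–1:00 pm, 1:30 pm–1:40 pm, 3:45 pm–4:10 pm, 6:50 pm–7:00 pm

B, merged: 8:10 am–1:00 pm, 3:45 pm–7:00 pm.
A \ B = 1:30 pm–1:40 pm.
B \ A = 8:10 am–11:30 am, 12:05 pm–1:00 pm, 3:45 pm–4:10 pm, 6:50 pm–7:00 pm.
Union of the two gives the symmetric difference.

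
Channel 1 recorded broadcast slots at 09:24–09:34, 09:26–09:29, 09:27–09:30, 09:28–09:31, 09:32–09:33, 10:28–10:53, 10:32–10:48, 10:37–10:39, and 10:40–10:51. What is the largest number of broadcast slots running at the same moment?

At 09:28, 4 of the intervals are simultaneously active.
No point has more.

4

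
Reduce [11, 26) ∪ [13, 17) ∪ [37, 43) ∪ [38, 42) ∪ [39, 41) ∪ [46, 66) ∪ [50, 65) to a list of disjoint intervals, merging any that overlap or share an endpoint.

[11, 26) ∪ [37, 43) ∪ [46, 66)

[13, 17) overlaps/touches [11, 26) → extend to [11, 26).
[37, 43) is disjoint → start new block.
[38, 42) overlaps/touches [37, 43) → extend to [37, 43).
[39, 41) overlaps/touches [37, 43) → extend to [37, 43).
[46, 66) is disjoint → start new block.
[50, 65) overlaps/touches [46, 66) → extend to [46, 66).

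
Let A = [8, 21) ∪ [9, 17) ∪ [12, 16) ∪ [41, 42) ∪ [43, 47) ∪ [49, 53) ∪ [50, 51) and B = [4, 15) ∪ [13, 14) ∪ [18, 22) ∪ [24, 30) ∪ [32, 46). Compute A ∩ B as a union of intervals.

[8, 15) ∪ [18, 21) ∪ [41, 42) ∪ [43, 46)

First set merges to [8, 21), [41, 42), [43, 47), [49, 53).
Second set merges to [4, 15), [18, 22), [24, 30), [32, 46).
[8, 21) overlaps B on [8, 15), [18, 21).
[41, 42) overlaps B on [41, 42).
[43, 47) overlaps B on [43, 46).
[49, 53) falls entirely outside B.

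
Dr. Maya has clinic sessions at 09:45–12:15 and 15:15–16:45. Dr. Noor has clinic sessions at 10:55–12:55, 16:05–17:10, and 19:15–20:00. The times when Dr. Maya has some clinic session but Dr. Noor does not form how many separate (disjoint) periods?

A \ B = 09:45–10:55, 15:15–16:05.
That is 2 disjoint pieces.

2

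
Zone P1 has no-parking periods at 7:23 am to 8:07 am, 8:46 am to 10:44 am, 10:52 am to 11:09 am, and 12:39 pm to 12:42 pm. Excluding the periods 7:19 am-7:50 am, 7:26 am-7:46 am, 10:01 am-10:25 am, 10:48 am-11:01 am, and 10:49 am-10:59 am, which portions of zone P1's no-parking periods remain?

B, merged: 7:19 am–7:50 am, 10:01 am–10:25 am, 10:48 am–11:01 am.
7:23 am–8:07 am with B removed leaves 7:50 am–8:07 am.
8:46 am–10:44 am with B removed leaves 8:46 am–10:01 am, 10:25 am–10:44 am.
10:52 am–11:09 am with B removed leaves 11:01 am–11:09 am.
12:39 pm–12:42 pm is untouched.

7:50 am–8:07 am, 8:46 am–10:01 am, 10:25 am–10:44 am, 11:01 am–11:09 am, 12:39 pm–12:42 pm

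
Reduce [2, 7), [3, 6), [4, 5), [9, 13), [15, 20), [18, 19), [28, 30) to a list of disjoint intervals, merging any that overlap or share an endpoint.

[3, 6) overlaps/touches [2, 7) → extend to [2, 7).
[4, 5) overlaps/touches [2, 7) → extend to [2, 7).
[9, 13) is disjoint → start new block.
[15, 20) is disjoint → start new block.
[18, 19) overlaps/touches [15, 20) → extend to [15, 20).
[28, 30) is disjoint → start new block.

[2, 7) ∪ [9, 13) ∪ [15, 20) ∪ [28, 30)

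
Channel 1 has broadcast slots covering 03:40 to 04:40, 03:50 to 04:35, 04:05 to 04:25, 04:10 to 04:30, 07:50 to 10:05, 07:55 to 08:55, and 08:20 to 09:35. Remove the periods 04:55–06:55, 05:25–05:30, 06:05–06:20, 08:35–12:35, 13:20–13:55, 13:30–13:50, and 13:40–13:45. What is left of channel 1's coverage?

03:40–04:40, 07:50–08:35

Merge the first list: 03:40–04:40, 07:50–10:05.
Merge the second list: 04:55–06:55, 08:35–12:35, 13:20–13:55.
03:40–04:40: no B overlap → unchanged.
07:50–10:05 minus B → 07:50–08:35.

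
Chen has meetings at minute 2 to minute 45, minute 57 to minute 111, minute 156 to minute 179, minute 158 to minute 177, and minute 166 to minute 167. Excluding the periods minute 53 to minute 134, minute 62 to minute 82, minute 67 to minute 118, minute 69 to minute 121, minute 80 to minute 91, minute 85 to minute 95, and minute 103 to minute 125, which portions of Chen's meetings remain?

Merge the first list: minute 2 to minute 45, minute 57 to minute 111, minute 156 to minute 179.
Merge the second list: minute 53 to minute 134.
minute 2 to minute 45: nothing removed.
minute 57 to minute 111: entirely removed.
minute 156 to minute 179: nothing removed.

minute 2 to minute 45, minute 156 to minute 179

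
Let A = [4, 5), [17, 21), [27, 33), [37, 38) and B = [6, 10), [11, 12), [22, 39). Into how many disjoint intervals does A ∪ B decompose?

A ∪ B = [4, 5), [6, 10), [11, 12), [17, 21), [22, 39).
That is 5 disjoint pieces.

5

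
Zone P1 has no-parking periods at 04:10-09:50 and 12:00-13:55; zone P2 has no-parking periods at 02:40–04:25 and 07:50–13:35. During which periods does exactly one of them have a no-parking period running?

Only in the first: 04:25-07:50, 13:35-13:55.
Only in the second: 02:40-04:10, 09:50-12:00.
Together these are the periods covered by exactly one.

02:40-04:10, 04:25-07:50, 09:50-12:00, 13:35-13:55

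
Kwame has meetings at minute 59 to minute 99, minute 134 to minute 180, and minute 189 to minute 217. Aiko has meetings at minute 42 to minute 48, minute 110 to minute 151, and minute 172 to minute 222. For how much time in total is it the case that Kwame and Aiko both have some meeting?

A ∩ B = minute 134 to minute 151, minute 172 to minute 180, minute 189 to minute 217.
Total: 17 minutes + 8 minutes + 28 minutes = 53 minutes.

53 minutes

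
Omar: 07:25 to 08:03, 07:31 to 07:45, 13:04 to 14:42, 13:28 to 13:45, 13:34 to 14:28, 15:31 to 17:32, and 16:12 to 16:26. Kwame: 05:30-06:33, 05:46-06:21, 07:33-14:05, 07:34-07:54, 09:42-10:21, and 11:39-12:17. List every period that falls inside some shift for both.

First set merges to 07:25–08:03, 13:04–14:42, 15:31–17:32.
Second set merges to 05:30–06:33, 07:33–14:05.
07:25–08:03 ∩ B → 07:33–08:03.
13:04–14:42 ∩ B → 13:04–14:05.
15:31–17:32 meets no B interval.

07:33–08:03, 13:04–14:05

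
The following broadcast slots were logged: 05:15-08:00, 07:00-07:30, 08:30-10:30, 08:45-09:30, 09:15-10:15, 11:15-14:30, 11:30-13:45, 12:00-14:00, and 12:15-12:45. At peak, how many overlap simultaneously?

4

At 12:15, 4 of the intervals are simultaneously active.
No point has more.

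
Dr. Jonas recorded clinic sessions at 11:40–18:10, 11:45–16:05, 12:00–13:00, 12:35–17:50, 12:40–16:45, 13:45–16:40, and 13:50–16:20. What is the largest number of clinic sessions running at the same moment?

6

At 13:50, 6 of the intervals are simultaneously active.
No point has more.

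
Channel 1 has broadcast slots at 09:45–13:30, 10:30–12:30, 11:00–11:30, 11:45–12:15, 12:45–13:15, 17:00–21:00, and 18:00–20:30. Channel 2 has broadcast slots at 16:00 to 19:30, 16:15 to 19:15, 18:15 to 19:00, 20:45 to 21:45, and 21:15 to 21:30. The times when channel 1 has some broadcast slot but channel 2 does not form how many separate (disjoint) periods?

2

A, merged: 09:45–13:30, 17:00–21:00.
B, merged: 16:00–19:30, 20:45–21:45.
A \ B = 09:45–13:30, 19:30–20:45.
That is 2 disjoint pieces.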